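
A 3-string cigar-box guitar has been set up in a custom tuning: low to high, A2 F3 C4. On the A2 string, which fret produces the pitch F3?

F3 is 8 semitones above the open A2 (A–Bb–B–C–Db–D–Eb–E–F), so it sits at fret 8.

8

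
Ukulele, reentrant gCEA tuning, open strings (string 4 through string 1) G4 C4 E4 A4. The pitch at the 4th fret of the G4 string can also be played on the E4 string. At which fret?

7

Fret 4 on G4 is MIDI 67 + 4 = 71 (B4). On the E4 string (open MIDI 64), that pitch is 71 − 64 = fret 7.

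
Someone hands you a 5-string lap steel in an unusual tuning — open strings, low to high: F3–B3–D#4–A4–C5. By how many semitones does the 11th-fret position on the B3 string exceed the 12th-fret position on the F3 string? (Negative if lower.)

5 semitones

B3 at fret 11 → A#4 (MIDI 70); F3 at fret 12 → F4 (MIDI 65).
70 − 65 = 5, so the two pitches are 5 semitones apart.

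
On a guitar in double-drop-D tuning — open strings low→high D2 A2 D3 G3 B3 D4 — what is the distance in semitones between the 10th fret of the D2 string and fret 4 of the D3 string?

6 semitones

D2 at fret 10 → C3 (MIDI 48); D3 at fret 4 → F#3 (MIDI 54).
48 − 54 = -6, so the two pitches are 6 semitones apart, with F#3 the higher.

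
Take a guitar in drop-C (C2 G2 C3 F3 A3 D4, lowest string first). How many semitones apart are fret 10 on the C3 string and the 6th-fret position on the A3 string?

5 semitones

C3 at fret 10 → A#3 (MIDI 58); A3 at fret 6 → D#4 (MIDI 63).
58 − 63 = -5, so the two pitches are 5 semitones apart, with D#4 the higher.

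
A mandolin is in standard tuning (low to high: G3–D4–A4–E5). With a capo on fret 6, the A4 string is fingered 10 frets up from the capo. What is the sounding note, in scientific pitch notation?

C#6

The capo raises the open A4 by 6 semitones to D#5; fretting 10 more gives A4 + 6 + 10 = A4 + 16 semitones = C#6.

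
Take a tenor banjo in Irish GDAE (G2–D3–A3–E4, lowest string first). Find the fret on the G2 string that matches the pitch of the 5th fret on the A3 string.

19

Fret 5 on A3 is MIDI 57 + 5 = 62 (D4). On the G2 string (open MIDI 43), that pitch is 62 − 43 = fret 19.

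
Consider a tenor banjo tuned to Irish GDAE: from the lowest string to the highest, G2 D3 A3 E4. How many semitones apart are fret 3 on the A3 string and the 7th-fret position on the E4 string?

11 semitones

A3 at fret 3 → C4 (MIDI 60); E4 at fret 7 → B4 (MIDI 71).
60 − 71 = -11, so the two pitches are 11 semitones apart, with B4 the higher.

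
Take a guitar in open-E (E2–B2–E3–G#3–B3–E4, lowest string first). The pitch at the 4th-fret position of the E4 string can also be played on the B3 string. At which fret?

Fret 4 on E4 is MIDI 64 + 4 = 68 (G#4). On the B3 string (open MIDI 59), that pitch is 68 − 59 = fret 9.

9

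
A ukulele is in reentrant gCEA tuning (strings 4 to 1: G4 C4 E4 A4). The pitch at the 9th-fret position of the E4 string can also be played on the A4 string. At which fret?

E4 at fret 9 is E4 + 9 semitones = C#5.
The open A4 string is 5 semitones above the open E4, so the same pitch on the A4 string lies at fret 9 − 5 = 4.

4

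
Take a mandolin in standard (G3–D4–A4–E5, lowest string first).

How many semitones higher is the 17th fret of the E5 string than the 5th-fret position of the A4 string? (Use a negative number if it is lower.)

E5 at fret 17 → A6 (MIDI 93); A4 at fret 5 → D5 (MIDI 74).
93 − 74 = 19, so the two pitches are 19 semitones apart.

19 semitones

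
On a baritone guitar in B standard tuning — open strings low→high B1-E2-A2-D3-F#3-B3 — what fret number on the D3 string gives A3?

A3 is 7 semitones above the open D3 (D–D#–E–F–F#–G–G#–A), so it sits at fret 7.

7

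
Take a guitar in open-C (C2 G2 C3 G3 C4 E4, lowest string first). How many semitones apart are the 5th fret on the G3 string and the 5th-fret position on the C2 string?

G3 at fret 5 → C4 (MIDI 60); C2 at fret 5 → F2 (MIDI 41).
60 − 41 = 19, so the two pitches are 19 semitones apart, with C4 the higher.

19 semitones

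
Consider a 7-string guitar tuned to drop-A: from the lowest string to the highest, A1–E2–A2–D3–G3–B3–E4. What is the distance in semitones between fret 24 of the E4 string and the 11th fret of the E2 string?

37 semitones

E4 at fret 24 → E6 (MIDI 88); E2 at fret 11 → D♯3 (MIDI 51).
88 − 51 = 37, so the two pitches are 37 semitones apart, with E6 the higher.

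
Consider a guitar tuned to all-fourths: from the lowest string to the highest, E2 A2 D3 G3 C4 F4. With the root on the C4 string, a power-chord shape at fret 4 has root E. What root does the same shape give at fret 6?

Moving from fret 4 to fret 6 shifts the root by 2 semitones.
E up 2 semitones is F#.

F#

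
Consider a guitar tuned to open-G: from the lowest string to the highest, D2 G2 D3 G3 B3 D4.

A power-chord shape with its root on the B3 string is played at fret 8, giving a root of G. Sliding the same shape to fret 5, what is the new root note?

Moving from fret 8 to fret 5 shifts the root by -3 semitones.
G down 3 semitones is E.

E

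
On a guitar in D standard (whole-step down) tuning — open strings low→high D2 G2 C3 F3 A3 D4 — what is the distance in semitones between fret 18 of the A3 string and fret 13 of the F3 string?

A3 at fret 18 → D♯5 (MIDI 75); F3 at fret 13 → F♯4 (MIDI 66).
75 − 66 = 9, so the two pitches are 9 semitones apart, with D♯5 the higher.

9 semitones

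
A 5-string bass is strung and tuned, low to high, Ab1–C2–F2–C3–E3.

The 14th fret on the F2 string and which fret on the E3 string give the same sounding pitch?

3

F2 at fret 14 is F2 + 14 semitones = G3.
The open E3 string is 11 semitones above the open F2, so the same pitch on the E3 string lies at fret 14 − 11 = 3.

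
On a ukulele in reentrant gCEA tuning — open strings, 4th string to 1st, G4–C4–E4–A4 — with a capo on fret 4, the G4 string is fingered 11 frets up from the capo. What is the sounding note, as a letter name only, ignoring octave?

A♯

The capo raises the open G4 by 4 semitones to B4; fretting 11 more gives G4 + 4 + 11 = G4 + 15 semitones, landing on A♯.
(Also written B♭.)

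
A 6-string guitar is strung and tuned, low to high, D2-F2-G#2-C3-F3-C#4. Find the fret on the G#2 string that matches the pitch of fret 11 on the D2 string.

5

Fret 11 on D2 is MIDI 38 + 11 = 49 (C#3). On the G#2 string (open MIDI 44), that pitch is 49 − 44 = fret 5.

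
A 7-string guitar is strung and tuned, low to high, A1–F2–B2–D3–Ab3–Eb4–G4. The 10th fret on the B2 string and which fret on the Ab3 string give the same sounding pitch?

B2 at fret 10 is B2 + 10 semitones = A3.
The open Ab3 string is 9 semitones above the open B2, so the same pitch on the Ab3 string lies at fret 10 − 9 = 1.

1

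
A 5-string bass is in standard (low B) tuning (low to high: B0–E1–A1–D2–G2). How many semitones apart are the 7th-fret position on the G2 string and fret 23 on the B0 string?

G2 at fret 7 → D3 (MIDI 50); B0 at fret 23 → A#2 (MIDI 46).
50 − 46 = 4, so the two pitches are 4 semitones apart, with D3 the higher.

4 semitones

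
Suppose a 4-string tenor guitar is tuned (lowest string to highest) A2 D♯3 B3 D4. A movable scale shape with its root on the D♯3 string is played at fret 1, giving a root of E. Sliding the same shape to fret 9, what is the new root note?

C

Moving from fret 1 to fret 9 shifts the root by 8 semitones.
E up 8 semitones is C.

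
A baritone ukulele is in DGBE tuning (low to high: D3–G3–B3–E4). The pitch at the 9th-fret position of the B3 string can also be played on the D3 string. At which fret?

B3 at fret 9 is B3 + 9 semitones = G♯4.
The open D3 string is 9 semitones below the open B3, so the same pitch on the D3 string lies at fret 9 + 9 = 18.

18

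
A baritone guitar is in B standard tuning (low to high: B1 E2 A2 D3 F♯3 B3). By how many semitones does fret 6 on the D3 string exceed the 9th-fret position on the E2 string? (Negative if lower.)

7 semitones

D3 at fret 6 → G♯3 (MIDI 56); E2 at fret 9 → C♯3 (MIDI 49).
56 − 49 = 7, so the two pitches are 7 semitones apart.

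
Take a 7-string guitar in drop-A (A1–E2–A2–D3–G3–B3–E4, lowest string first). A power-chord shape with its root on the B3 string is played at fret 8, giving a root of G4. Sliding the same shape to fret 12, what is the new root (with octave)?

B4

Moving from fret 8 to fret 12 shifts the root by 4 semitones.
G4 up 4 semitones is B4.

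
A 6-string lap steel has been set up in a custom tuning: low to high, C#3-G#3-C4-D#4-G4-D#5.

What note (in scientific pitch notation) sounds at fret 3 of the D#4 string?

D#4 is MIDI 63. Adding 3 gives 66, which is F#4.
(Equivalently spelled Gb4.)

F#4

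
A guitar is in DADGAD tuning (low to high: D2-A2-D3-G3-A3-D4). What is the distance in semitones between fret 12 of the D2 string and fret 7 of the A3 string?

D2 at fret 12 → D3 (MIDI 50); A3 at fret 7 → E4 (MIDI 64).
50 − 64 = -14, so the two pitches are 14 semitones apart, with E4 the higher.

14 semitones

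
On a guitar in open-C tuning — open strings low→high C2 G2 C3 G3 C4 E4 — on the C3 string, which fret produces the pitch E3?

4

E3 is 4 semitones above the open C3 (C–C#–D–D#–E), so it sits at fret 4.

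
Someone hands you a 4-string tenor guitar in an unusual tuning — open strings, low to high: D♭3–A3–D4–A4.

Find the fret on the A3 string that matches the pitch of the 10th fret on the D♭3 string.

2

Fret 10 on D♭3 is MIDI 49 + 10 = 59 (B3). On the A3 string (open MIDI 57), that pitch is 59 − 57 = fret 2.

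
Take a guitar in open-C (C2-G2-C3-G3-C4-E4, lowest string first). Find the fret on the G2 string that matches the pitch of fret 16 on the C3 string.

21

C3 at fret 16 is C3 + 16 semitones = E4.
The open G2 string is 5 semitones below the open C3, so the same pitch on the G2 string lies at fret 16 + 5 = 21.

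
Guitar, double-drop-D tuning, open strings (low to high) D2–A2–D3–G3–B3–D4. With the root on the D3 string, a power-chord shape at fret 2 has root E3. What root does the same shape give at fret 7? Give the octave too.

A3

Moving from fret 2 to fret 7 shifts the root by 5 semitones.
E3 up 5 semitones is A3.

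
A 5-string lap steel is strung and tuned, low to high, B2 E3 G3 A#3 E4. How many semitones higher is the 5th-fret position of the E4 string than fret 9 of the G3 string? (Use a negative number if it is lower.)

5 semitones

E4 at fret 5 → A4 (MIDI 69); G3 at fret 9 → E4 (MIDI 64).
69 − 64 = 5, so the two pitches are 5 semitones apart.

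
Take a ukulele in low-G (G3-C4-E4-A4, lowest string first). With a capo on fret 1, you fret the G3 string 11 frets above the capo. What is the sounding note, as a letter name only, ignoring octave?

The capo raises the open G3 by 1 semitone to G#3; fretting 11 more gives G3 + 1 + 11 = G3 + 12 semitones, landing on G.

G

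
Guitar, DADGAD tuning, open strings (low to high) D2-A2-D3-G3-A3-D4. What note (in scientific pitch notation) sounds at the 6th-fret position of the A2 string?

D#3

Each fret is one semitone, so A2 + 6 = D#3.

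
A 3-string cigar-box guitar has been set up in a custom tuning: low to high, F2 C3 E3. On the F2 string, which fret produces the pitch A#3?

17

A#3 is 17 semitones above the open F2 (F–F#–G–G#–…–G#–A–A#), so it sits at fret 17.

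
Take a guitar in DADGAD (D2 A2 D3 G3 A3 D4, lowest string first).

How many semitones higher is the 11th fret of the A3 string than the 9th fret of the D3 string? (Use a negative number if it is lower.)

A3 at fret 11 → G♯4 (MIDI 68); D3 at fret 9 → B3 (MIDI 59).
68 − 59 = 9, so the two pitches are 9 semitones apart.

9 semitones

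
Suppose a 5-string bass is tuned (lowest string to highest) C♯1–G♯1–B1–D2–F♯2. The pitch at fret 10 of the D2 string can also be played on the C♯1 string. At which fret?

Fret 10 on D2 is MIDI 38 + 10 = 48 (C3). On the C♯1 string (open MIDI 25), that pitch is 48 − 25 = fret 23.

23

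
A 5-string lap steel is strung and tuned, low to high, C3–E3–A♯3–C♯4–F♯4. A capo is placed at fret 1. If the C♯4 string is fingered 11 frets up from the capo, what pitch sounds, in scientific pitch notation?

The capo raises the open C♯4 by 1 semitone to D4; fretting 11 more gives C♯4 + 1 + 11 = C♯4 + 12 semitones = C♯5.

C♯5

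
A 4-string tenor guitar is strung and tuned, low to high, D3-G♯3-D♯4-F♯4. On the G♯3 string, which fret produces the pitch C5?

16

C5 is 16 semitones above the open G♯3 (G#–A–A#–B–…–A#–B–C), so it sits at fret 16.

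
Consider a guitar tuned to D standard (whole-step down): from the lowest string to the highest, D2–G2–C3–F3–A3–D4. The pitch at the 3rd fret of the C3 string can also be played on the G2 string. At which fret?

8

C3 at fret 3 is C3 + 3 semitones = D#3.
The open G2 string is 5 semitones below the open C3, so the same pitch on the G2 string lies at fret 3 + 5 = 8.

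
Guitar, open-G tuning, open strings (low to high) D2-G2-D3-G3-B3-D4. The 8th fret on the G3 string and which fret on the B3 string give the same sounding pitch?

G3 at fret 8 is G3 + 8 semitones = D#4.
The open B3 string is 4 semitones above the open G3, so the same pitch on the B3 string lies at fret 8 − 4 = 4.

4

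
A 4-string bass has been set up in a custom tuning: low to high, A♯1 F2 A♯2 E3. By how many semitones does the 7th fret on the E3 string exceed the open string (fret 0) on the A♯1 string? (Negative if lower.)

25 semitones

E3 at fret 7 → B3 (MIDI 59); A♯1 at fret 0 → A♯1 (MIDI 34).
59 − 34 = 25, so the two pitches are 25 semitones apart.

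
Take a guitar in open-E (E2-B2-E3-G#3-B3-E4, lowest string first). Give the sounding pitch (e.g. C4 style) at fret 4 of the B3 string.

Each fret is one semitone, so B3 + 4 = D#4.
(Equivalently spelled Eb4.)

D#4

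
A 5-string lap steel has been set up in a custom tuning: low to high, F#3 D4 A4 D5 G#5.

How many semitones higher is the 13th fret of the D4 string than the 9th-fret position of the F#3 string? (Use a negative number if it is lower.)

D4 at fret 13 → D#5 (MIDI 75); F#3 at fret 9 → D#4 (MIDI 63).
75 − 63 = 12, so the two pitches are 12 semitones apart.

12 semitones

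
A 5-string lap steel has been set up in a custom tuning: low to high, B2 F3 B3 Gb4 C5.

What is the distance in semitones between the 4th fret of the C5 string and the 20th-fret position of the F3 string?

3 semitones

C5 at fret 4 → E5 (MIDI 76); F3 at fret 20 → Db5 (MIDI 73).
76 − 73 = 3, so the two pitches are 3 semitones apart, with E5 the higher.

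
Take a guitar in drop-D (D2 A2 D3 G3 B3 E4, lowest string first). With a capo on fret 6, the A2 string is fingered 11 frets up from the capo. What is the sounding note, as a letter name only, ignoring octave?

The capo raises the open A2 by 6 semitones to D♯3; fretting 11 more gives A2 + 6 + 11 = A2 + 17 semitones, landing on D.

D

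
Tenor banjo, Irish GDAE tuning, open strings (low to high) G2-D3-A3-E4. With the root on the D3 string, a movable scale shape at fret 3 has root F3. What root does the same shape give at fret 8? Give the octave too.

Moving from fret 3 to fret 8 shifts the root by 5 semitones.
F3 up 5 semitones is A#3.

A#3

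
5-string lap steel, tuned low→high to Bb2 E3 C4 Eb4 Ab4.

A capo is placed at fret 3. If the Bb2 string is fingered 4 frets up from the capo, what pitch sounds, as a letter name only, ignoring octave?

The capo raises the open Bb2 by 3 semitones to Db3; fretting 4 more gives Bb2 + 3 + 4 = Bb2 + 7 semitones, landing on F.

F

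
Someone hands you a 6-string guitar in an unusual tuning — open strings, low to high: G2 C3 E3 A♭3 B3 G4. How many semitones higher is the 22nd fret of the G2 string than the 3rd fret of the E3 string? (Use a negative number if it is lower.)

10 semitones

G2 at fret 22 → F4 (MIDI 65); E3 at fret 3 → G3 (MIDI 55).
65 − 55 = 10, so the two pitches are 10 semitones apart.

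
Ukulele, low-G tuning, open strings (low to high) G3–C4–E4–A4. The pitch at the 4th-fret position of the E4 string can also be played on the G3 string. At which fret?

E4 at fret 4 is E4 + 4 semitones = G♯4.
The open G3 string is 9 semitones below the open E4, so the same pitch on the G3 string lies at fret 4 + 9 = 13.

13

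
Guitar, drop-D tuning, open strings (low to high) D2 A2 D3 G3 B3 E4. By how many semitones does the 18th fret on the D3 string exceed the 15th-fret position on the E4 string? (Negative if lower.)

-11 semitones

D3 at fret 18 → G#4 (MIDI 68); E4 at fret 15 → G5 (MIDI 79).
68 − 79 = -11, so the two pitches are 11 semitones apart.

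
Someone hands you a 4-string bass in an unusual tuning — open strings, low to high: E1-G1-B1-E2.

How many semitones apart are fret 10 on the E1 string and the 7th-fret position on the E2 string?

E1 at fret 10 → D2 (MIDI 38); E2 at fret 7 → B2 (MIDI 47).
38 − 47 = -9, so the two pitches are 9 semitones apart, with B2 the higher.

9 semitones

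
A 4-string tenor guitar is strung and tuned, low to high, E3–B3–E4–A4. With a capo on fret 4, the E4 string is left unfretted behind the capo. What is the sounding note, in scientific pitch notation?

The capo raises the open E4 by 4 semitones to Ab4; fretting 0 more gives E4 + 4 + 0 = E4 + 4 semitones = Ab4.

Ab4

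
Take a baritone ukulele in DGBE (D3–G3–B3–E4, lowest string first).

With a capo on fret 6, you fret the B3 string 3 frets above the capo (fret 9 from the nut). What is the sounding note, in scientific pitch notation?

G#4

The capo raises the open B3 by 6 semitones to F4; fretting 3 more gives B3 + 6 + 3 = B3 + 9 semitones = G#4.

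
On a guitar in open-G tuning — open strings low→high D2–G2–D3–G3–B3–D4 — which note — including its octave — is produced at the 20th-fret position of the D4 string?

The open D4 string plus 20 semitones: D–D#–E–F–…–G#–A–A#.
The walk passes from B into C once, so the octave number goes from 4 to 5.

A#5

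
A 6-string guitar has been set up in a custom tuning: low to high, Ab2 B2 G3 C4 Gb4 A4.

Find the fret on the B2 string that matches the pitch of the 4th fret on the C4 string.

17

C4 at fret 4 is C4 + 4 semitones = E4.
The open B2 string is 13 semitones below the open C4, so the same pitch on the B2 string lies at fret 4 + 13 = 17.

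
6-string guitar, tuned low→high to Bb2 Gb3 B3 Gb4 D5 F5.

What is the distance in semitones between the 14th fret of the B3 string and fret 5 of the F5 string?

9 semitones

B3 at fret 14 → Db5 (MIDI 73); F5 at fret 5 → Bb5 (MIDI 82).
73 − 82 = -9, so the two pitches are 9 semitones apart, with Bb5 the higher.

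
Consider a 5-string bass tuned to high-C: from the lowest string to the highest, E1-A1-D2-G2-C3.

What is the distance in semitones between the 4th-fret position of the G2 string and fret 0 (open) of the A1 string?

14 semitones

G2 at fret 4 → B2 (MIDI 47); A1 at fret 0 → A1 (MIDI 33).
47 − 33 = 14, so the two pitches are 14 semitones apart, with B2 the higher.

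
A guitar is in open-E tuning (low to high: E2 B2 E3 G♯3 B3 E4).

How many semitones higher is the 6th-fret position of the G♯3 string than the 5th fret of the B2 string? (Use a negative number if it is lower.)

G♯3 at fret 6 → D4 (MIDI 62); B2 at fret 5 → E3 (MIDI 52).
62 − 52 = 10, so the two pitches are 10 semitones apart.

10 semitones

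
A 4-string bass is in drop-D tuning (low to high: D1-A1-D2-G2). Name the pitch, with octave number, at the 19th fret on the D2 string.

A3

Each fret is one semitone, so D2 + 19 = A3.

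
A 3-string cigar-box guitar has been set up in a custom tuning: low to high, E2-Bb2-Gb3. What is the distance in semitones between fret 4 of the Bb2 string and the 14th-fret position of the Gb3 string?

Bb2 at fret 4 → D3 (MIDI 50); Gb3 at fret 14 → Ab4 (MIDI 68).
50 − 68 = -18, so the two pitches are 18 semitones apart, with Ab4 the higher.

18 semitones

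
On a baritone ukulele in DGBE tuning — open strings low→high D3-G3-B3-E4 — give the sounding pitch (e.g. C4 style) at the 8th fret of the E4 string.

C5

The open E4 string plus 8 semitones: E–F–F#–G–G#–A–A#–B–C.
The walk passes from B into C once, so the octave number goes from 4 to 5.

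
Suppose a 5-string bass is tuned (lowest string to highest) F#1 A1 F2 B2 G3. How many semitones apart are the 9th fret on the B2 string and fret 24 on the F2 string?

B2 at fret 9 → G#3 (MIDI 56); F2 at fret 24 → F4 (MIDI 65).
56 − 65 = -9, so the two pitches are 9 semitones apart, with F4 the higher.

9 semitones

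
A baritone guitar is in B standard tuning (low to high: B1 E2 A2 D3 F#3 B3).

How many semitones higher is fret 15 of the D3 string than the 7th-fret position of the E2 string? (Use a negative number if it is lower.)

18 semitones

D3 at fret 15 → F4 (MIDI 65); E2 at fret 7 → B2 (MIDI 47).
65 − 47 = 18, so the two pitches are 18 semitones apart.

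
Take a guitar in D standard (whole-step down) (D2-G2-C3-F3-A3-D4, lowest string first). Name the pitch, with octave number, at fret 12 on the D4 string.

Each fret is one semitone, so D4 + 12 = D5.

D5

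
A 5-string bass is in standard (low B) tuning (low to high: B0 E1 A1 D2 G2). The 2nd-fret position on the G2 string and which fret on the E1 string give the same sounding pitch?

17

G2 at fret 2 is G2 + 2 semitones = A2.
The open E1 string is 15 semitones below the open G2, so the same pitch on the E1 string lies at fret 2 + 15 = 17.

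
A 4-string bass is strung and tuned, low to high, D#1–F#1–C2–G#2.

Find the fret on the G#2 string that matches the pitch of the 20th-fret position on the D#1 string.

3

D#1 at fret 20 is D#1 + 20 semitones = B2.
The open G#2 string is 17 semitones above the open D#1, so the same pitch on the G#2 string lies at fret 20 − 17 = 3.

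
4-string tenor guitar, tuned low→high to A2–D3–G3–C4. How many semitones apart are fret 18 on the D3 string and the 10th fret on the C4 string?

D3 at fret 18 → G♯4 (MIDI 68); C4 at fret 10 → A♯4 (MIDI 70).
68 − 70 = -2, so the two pitches are 2 semitones apart, with A♯4 the higher.

2 semitones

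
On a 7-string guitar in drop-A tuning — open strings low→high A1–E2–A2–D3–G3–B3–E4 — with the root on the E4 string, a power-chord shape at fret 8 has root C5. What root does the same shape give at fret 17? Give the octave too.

A5

Moving from fret 8 to fret 17 shifts the root by 9 semitones.
C5 up 9 semitones is A5.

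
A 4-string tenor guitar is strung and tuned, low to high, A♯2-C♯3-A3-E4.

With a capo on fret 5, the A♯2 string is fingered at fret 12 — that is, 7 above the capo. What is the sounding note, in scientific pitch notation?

The capo raises the open A♯2 by 5 semitones to D♯3; fretting 7 more gives A♯2 + 5 + 7 = A♯2 + 12 semitones = A♯3.

A♯3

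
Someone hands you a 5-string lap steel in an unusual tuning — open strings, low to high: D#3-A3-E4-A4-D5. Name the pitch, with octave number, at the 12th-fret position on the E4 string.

E5

Each fret is one semitone, so E4 + 12 = E5.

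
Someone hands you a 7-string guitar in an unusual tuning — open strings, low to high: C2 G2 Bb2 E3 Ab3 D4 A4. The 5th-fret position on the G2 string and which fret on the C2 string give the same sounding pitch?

Fret 5 on G2 is MIDI 43 + 5 = 48 (C3). On the C2 string (open MIDI 36), that pitch is 48 − 36 = fret 12.

12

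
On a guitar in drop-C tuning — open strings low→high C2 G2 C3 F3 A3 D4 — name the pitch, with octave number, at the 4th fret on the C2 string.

Each fret is one semitone, so C2 + 4 = E2.

E2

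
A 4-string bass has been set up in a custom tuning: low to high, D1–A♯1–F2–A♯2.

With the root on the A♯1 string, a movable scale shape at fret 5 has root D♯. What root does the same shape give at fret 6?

Moving from fret 5 to fret 6 shifts the root by 1 semitone.
D♯ up 1 semitone is E.

E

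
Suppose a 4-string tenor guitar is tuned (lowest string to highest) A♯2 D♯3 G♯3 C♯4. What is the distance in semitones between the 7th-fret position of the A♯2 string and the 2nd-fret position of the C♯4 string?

A♯2 at fret 7 → F3 (MIDI 53); C♯4 at fret 2 → D♯4 (MIDI 63).
53 − 63 = -10, so the two pitches are 10 semitones apart, with D♯4 the higher.

10 semitones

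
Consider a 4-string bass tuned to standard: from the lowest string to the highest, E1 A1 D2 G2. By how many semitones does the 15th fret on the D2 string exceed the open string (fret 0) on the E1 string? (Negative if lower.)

25 semitones

D2 at fret 15 → F3 (MIDI 53); E1 at fret 0 → E1 (MIDI 28).
53 − 28 = 25, so the two pitches are 25 semitones apart.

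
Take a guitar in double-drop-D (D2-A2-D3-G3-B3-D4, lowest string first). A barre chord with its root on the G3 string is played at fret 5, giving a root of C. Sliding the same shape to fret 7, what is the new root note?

D

Moving from fret 5 to fret 7 shifts the root by 2 semitones.
C up 2 semitones is D.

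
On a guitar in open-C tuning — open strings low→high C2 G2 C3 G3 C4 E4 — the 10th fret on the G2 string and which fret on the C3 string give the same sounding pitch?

G2 at fret 10 is G2 + 10 semitones = F3.
The open C3 string is 5 semitones above the open G2, so the same pitch on the C3 string lies at fret 10 − 5 = 5.

5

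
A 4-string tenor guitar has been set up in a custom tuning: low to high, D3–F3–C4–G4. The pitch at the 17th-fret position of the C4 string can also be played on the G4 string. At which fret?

Fret 17 on C4 is MIDI 60 + 17 = 77 (F5). On the G4 string (open MIDI 67), that pitch is 77 − 67 = fret 10.

10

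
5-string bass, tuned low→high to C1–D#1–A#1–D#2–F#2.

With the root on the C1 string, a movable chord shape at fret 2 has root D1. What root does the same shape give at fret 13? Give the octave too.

Moving from fret 2 to fret 13 shifts the root by 11 semitones.
D1 up 11 semitones is C#2.

C#2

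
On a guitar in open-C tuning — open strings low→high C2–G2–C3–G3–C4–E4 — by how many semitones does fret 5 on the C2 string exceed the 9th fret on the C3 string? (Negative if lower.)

C2 at fret 5 → F2 (MIDI 41); C3 at fret 9 → A3 (MIDI 57).
41 − 57 = -16, so the two pitches are 16 semitones apart.

-16 semitones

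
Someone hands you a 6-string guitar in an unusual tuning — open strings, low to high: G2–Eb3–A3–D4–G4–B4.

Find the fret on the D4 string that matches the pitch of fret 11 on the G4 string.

16

Fret 11 on G4 is MIDI 67 + 11 = 78 (Gb5). On the D4 string (open MIDI 62), that pitch is 78 − 62 = fret 16.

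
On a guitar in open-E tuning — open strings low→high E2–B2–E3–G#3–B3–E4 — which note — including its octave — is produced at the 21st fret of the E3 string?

C#5

The open E3 string plus 21 semitones: E–F–F#–G–…–B–C–C#.
The walk passes from B into C 2 times, so the octave number goes from 3 to 5.
(Equivalently spelled Db5.)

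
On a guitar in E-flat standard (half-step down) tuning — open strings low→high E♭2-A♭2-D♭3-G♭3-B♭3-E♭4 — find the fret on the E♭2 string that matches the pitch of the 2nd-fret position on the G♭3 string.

Fret 2 on G♭3 is MIDI 54 + 2 = 56 (A♭3). On the E♭2 string (open MIDI 39), that pitch is 56 − 39 = fret 17.

17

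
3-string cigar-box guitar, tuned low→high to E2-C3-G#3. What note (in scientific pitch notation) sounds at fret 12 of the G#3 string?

G#4

G#3 is MIDI 56. Adding 12 gives 68, which is G#4.
(Equivalently spelled Ab4.)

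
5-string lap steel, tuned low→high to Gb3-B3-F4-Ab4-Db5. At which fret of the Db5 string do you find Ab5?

7

Ab5 is 7 semitones above the open Db5 (Db–D–Eb–E–F–Gb–G–Ab), so it sits at fret 7.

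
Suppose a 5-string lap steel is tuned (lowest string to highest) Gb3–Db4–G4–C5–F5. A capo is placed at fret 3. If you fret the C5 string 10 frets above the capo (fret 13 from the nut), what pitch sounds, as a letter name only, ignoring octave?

The capo raises the open C5 by 3 semitones to Eb5; fretting 10 more gives C5 + 3 + 10 = C5 + 13 semitones, landing on Db.

Db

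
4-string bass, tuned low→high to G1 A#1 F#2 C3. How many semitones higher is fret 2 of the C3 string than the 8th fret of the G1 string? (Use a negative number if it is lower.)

11 semitones

C3 at fret 2 → D3 (MIDI 50); G1 at fret 8 → D#2 (MIDI 39).
50 − 39 = 11, so the two pitches are 11 semitones apart.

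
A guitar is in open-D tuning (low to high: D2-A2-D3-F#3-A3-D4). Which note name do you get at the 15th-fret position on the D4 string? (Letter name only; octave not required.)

F

D4 is MIDI 62. Adding 15 gives 77; 77 mod 12 = 5, i.e. F.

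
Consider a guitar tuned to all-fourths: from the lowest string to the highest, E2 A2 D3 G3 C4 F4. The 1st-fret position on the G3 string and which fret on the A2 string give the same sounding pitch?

Fret 1 on G3 is MIDI 55 + 1 = 56 (G♯3). On the A2 string (open MIDI 45), that pitch is 56 − 45 = fret 11.

11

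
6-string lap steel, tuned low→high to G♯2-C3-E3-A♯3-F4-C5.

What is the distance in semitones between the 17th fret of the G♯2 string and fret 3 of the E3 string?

6 semitones

G♯2 at fret 17 → C♯4 (MIDI 61); E3 at fret 3 → G3 (MIDI 55).
61 − 55 = 6, so the two pitches are 6 semitones apart, with C♯4 the higher.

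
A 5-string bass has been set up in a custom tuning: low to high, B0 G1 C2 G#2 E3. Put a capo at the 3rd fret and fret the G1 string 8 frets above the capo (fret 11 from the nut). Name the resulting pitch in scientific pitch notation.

F#2

The capo raises the open G1 by 3 semitones to A#1; fretting 8 more gives G1 + 3 + 8 = G1 + 11 semitones = F#2.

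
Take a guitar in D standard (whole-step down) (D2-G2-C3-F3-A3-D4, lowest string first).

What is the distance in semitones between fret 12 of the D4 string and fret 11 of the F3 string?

D4 at fret 12 → D5 (MIDI 74); F3 at fret 11 → E4 (MIDI 64).
74 − 64 = 10, so the two pitches are 10 semitones apart, with D5 the higher.

10 semitones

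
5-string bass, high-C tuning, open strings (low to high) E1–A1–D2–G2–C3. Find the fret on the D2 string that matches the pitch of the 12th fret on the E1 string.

Fret 12 on E1 is MIDI 28 + 12 = 40 (E2). On the D2 string (open MIDI 38), that pitch is 40 − 38 = fret 2.

2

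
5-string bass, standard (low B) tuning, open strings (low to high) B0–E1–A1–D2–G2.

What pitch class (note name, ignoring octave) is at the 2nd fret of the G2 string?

A

Each fret is one semitone, so G2 + 2 = A.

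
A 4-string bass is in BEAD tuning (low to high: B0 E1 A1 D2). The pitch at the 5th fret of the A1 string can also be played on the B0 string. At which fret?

Fret 5 on A1 is MIDI 33 + 5 = 38 (D2). On the B0 string (open MIDI 23), that pitch is 38 − 23 = fret 15.

15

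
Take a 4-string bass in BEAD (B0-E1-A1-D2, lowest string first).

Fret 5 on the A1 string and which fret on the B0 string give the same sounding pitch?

A1 at fret 5 is A1 + 5 semitones = D2.
The open B0 string is 10 semitones below the open A1, so the same pitch on the B0 string lies at fret 5 + 10 = 15.

15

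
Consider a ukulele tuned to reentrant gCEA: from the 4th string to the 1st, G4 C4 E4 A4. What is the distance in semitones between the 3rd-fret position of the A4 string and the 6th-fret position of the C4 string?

6 semitones

A4 at fret 3 → C5 (MIDI 72); C4 at fret 6 → F#4 (MIDI 66).
72 − 66 = 6, so the two pitches are 6 semitones apart, with C5 the higher.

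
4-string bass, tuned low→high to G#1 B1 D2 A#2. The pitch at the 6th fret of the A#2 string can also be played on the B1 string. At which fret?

Fret 6 on A#2 is MIDI 46 + 6 = 52 (E3). On the B1 string (open MIDI 35), that pitch is 52 − 35 = fret 17.

17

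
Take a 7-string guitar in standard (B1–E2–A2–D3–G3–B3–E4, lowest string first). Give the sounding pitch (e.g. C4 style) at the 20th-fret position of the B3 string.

G5

The open B3 string plus 20 semitones: B–C–C#–D–…–F–F#–G.
The walk passes from B into C 2 times, so the octave number goes from 3 to 5.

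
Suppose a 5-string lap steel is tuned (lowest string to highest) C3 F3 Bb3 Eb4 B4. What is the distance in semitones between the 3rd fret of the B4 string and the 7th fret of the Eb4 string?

B4 at fret 3 → D5 (MIDI 74); Eb4 at fret 7 → Bb4 (MIDI 70).
74 − 70 = 4, so the two pitches are 4 semitones apart, with D5 the higher.

4 semitones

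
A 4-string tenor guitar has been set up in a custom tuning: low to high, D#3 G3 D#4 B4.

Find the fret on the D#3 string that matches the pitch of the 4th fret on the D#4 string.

16

D#4 at fret 4 is D#4 + 4 semitones = G4.
The open D#3 string is 12 semitones below the open D#4, so the same pitch on the D#3 string lies at fret 4 + 12 = 16.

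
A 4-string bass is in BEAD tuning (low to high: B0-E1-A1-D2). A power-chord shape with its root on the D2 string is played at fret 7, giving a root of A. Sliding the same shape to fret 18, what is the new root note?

Moving from fret 7 to fret 18 shifts the root by 11 semitones.
A up 11 semitones is G#.

G#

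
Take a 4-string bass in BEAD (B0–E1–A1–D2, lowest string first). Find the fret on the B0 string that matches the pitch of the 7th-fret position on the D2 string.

D2 at fret 7 is D2 + 7 semitones = A2.
The open B0 string is 15 semitones below the open D2, so the same pitch on the B0 string lies at fret 7 + 15 = 22.

22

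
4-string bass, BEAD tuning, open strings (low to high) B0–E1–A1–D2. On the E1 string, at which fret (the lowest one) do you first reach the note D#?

From E1, count semitones up the chromatic scale until reaching D#: E–F–F#–G–…–C#–D–D# — 11 steps.

11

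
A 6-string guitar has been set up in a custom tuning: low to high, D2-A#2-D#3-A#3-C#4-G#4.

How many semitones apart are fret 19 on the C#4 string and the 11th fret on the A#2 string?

C#4 at fret 19 → G#5 (MIDI 80); A#2 at fret 11 → A3 (MIDI 57).
80 − 57 = 23, so the two pitches are 23 semitones apart, with G#5 the higher.

23 semitones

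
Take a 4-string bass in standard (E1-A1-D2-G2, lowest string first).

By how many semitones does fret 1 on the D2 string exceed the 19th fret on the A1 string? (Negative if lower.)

D2 at fret 1 → D♯2 (MIDI 39); A1 at fret 19 → E3 (MIDI 52).
39 − 52 = -13, so the two pitches are 13 semitones apart.

-13 semitones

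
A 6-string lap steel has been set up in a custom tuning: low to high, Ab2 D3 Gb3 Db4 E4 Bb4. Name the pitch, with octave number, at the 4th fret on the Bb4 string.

Each fret is one semitone, so Bb4 + 4 = D5.

D5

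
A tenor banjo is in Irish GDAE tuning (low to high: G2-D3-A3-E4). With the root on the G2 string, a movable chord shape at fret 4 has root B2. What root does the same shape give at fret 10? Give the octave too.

F3

Moving from fret 4 to fret 10 shifts the root by 6 semitones.
B2 up 6 semitones is F3.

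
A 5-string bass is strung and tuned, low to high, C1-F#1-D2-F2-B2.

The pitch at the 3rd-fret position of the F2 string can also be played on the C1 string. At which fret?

F2 at fret 3 is F2 + 3 semitones = G#2.
The open C1 string is 17 semitones below the open F2, so the same pitch on the C1 string lies at fret 3 + 17 = 20.

20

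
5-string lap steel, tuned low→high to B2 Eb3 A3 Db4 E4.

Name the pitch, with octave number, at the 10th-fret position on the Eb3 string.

Db4

The open Eb3 string plus 10 semitones: Eb–E–F–Gb–…–B–C–Db.
The walk passes from B into C once, so the octave number goes from 3 to 4.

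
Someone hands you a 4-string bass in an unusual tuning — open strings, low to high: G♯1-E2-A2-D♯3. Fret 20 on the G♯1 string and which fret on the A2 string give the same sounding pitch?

7

G♯1 at fret 20 is G♯1 + 20 semitones = E3.
The open A2 string is 13 semitones above the open G♯1, so the same pitch on the A2 string lies at fret 20 − 13 = 7.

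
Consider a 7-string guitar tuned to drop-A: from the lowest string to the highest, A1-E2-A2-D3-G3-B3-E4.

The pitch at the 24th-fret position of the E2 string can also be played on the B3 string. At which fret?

5

Fret 24 on E2 is MIDI 40 + 24 = 64 (E4). On the B3 string (open MIDI 59), that pitch is 64 − 59 = fret 5.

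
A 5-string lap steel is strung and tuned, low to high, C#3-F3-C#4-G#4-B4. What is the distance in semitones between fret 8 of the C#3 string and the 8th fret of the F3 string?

4 semitones

C#3 at fret 8 → A3 (MIDI 57); F3 at fret 8 → C#4 (MIDI 61).
57 − 61 = -4, so the two pitches are 4 semitones apart, with C#4 the higher.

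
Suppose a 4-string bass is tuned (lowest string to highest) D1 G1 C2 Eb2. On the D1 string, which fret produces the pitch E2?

14

E2 is 14 semitones above the open D1 (D–Eb–E–F–…–D–Eb–E), so it sits at fret 14.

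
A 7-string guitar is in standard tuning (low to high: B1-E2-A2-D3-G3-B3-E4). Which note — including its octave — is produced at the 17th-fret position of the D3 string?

G4

D3 is MIDI 50. Adding 17 gives 67, which is G4.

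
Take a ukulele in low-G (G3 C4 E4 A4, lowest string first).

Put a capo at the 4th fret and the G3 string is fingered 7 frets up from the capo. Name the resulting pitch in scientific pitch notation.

F#4

The capo raises the open G3 by 4 semitones to B3; fretting 7 more gives G3 + 4 + 7 = G3 + 11 semitones = F#4.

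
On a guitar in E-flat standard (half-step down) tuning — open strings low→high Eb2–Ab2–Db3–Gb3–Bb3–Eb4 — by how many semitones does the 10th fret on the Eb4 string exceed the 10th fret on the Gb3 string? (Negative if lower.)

9 semitones

Eb4 at fret 10 → Db5 (MIDI 73); Gb3 at fret 10 → E4 (MIDI 64).
73 − 64 = 9, so the two pitches are 9 semitones apart.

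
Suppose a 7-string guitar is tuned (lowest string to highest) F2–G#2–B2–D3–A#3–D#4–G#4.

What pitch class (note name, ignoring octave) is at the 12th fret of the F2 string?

Each fret is one semitone, so F2 + 12 = F.

F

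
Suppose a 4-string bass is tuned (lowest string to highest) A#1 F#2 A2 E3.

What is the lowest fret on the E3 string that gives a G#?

From E3, count semitones up the chromatic scale until reaching G#: E–F–F#–G–G# — 4 steps.

4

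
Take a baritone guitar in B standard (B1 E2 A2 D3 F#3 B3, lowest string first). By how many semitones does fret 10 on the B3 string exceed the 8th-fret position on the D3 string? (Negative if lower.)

11 semitones

B3 at fret 10 → A4 (MIDI 69); D3 at fret 8 → A#3 (MIDI 58).
69 − 58 = 11, so the two pitches are 11 semitones apart.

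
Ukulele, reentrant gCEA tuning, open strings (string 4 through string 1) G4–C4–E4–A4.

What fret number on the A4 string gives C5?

C5 is 3 semitones above the open A4 (A–A#–B–C), so it sits at fret 3.

3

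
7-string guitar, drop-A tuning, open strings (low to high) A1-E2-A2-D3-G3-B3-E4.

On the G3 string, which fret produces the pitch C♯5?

18

C♯5 is 18 semitones above the open G3 (G–G#–A–A#–…–B–C–C#), so it sits at fret 18.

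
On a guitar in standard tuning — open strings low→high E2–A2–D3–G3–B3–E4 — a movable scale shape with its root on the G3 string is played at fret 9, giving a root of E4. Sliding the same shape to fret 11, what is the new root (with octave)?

F#4

Moving from fret 9 to fret 11 shifts the root by 2 semitones.
E4 up 2 semitones is F#4.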